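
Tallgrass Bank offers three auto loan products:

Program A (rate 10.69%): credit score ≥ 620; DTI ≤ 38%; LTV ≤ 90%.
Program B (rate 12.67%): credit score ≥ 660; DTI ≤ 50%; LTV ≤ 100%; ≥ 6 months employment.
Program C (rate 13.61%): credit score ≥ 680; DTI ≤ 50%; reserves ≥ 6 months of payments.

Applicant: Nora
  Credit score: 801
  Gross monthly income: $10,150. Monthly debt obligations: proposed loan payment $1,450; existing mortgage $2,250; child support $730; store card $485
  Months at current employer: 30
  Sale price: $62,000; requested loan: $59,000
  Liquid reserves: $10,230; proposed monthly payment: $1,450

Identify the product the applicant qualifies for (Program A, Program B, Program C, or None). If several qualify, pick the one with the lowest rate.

Program B

Total debts = (1,450 + 2,250 + 730 + 485) = 4,915; DTI = 4,915/10,150 = 48.4%.
LTV = 59,000/62,000 = 95.2%.
Reserves = 10,230/1,450 = 7.1 months.
Program A: score 801 ≥ 620; DTI 48.4% > 38%; LTV 95.2% > 90% → does not qualify.
Program B: score 801 ≥ 660; DTI 48.4% ≤ 50%; LTV 95.2% ≤ 100%; employment 30 ≥ 6 mo → qualifies.
Program C: score 801 ≥ 680; DTI 48.4% ≤ 50%; reserves 7.1 ≥ 6 mo → qualifies.
Qualifying: Program B, Program C. Lowest rate is 12.67% → Program B.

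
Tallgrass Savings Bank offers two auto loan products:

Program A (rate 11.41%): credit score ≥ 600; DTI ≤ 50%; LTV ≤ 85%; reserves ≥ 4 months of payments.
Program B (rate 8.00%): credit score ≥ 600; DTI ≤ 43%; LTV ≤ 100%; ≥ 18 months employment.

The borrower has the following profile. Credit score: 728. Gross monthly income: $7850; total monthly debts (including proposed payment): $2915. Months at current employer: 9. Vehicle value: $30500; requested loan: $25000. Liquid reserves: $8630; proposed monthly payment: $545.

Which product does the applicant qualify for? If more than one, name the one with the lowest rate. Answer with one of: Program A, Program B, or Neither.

DTI = 2,915/7,850 = 37.1%.
LTV = 25,000/30,500 = 82%.
Reserves = 8,630/545 = 15.8 months.
Program A: score 728 ≥ 600; DTI 37.1% ≤ 50%; LTV 82% ≤ 85%; reserves 15.8 ≥ 4 mo → qualifies.
Program B: score 728 ≥ 600; DTI 37.1% ≤ 43%; LTV 82% ≤ 100%; employment 9 < 18 mo → does not qualify.

Program A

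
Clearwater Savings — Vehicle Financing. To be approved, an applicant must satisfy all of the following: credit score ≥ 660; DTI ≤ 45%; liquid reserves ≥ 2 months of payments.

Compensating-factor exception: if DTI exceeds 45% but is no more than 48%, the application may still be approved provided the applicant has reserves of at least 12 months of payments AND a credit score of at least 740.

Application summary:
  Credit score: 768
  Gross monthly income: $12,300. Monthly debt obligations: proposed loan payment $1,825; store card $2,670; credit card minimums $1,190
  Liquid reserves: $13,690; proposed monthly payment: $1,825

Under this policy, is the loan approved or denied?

Credit score 768 ≥ 660 (meets base)
Total debts = (1,825 + 2,670 + 1,190) = 5,685. DTI = 5,685/12,300 = 46.2% > 45% — standard DTI limit exceeded.
Liquid reserves cover 13,690/1,825 = 7.5 months — ≥ 2 required
DTI 46.2% is within the 45%–48% exception band; checking compensating factors.
Override check — reserves: 7.5 mo (short of 12); score: 768 (ok).
Compensating-factor requirement not fully met.

Denied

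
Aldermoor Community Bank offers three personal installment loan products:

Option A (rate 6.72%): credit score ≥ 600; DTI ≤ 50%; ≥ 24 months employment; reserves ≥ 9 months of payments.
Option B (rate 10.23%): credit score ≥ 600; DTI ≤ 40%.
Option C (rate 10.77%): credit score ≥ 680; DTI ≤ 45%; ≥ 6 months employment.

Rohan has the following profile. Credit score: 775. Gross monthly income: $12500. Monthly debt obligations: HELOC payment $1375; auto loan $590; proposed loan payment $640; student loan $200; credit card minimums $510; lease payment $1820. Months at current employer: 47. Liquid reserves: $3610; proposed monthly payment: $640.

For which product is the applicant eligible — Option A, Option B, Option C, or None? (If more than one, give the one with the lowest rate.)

Total debts = (1,375 + 590 + 640 + 200 + 510 + 1,820) = 5,135; DTI = 5,135/12,500 = 41.1%.
Reserves = 3,610/640 = 5.6 months.
Option A: score 775 ≥ 600; DTI 41.1% ≤ 50%; employment 47 ≥ 24 mo; reserves 5.6 < 9 mo → does not qualify.
Option B: score 775 ≥ 600; DTI 41.1% > 40% → does not qualify.
Option C: score 775 ≥ 680; DTI 41.1% ≤ 45%; employment 47 ≥ 6 mo → qualifies.

Option C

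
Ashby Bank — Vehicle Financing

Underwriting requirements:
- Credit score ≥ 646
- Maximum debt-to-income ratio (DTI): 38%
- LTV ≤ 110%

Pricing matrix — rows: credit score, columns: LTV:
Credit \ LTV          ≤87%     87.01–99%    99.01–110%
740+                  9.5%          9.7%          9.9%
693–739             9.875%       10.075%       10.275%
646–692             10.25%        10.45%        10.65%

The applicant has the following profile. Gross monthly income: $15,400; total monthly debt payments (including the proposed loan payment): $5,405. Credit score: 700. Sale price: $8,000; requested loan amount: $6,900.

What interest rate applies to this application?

9.875%

Credit score 700 ≥ 646; Debt-to-income = 5,405/15,400 = 35.1% — meets 38% limit
LTV = 6,900/8,000 = 86.2% ≤ 110%
Score 700 is in the 693–739 band; LTV 86.2% is in the ≤87% band → 9.875%.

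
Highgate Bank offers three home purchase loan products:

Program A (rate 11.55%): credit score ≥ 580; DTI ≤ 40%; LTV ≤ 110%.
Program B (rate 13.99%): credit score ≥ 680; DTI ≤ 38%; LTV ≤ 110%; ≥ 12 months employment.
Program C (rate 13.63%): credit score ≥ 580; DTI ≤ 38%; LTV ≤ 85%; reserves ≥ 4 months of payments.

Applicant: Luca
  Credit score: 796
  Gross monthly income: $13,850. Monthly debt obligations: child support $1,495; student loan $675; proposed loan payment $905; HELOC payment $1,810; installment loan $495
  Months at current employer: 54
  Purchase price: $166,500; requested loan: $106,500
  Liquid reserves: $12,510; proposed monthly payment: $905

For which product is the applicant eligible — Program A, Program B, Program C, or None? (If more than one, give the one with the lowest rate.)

Total debts = (1,495 + 675 + 905 + 1,810 + 495) = 5,380; DTI = 5,380/13,850 = 38.8%.
LTV = 106,500/166,500 = 64%.
Reserves = 12,510/905 = 13.8 months.
Program A: score 796 ≥ 580; DTI 38.8% ≤ 40%; LTV 64% ≤ 110% → qualifies.
Program B: score 796 ≥ 680; DTI 38.8% > 38%; LTV 64% ≤ 110%; employment 54 ≥ 12 mo → does not qualify.
Program C: score 796 ≥ 580; DTI 38.8% > 38%; LTV 64% ≤ 85%; reserves 13.8 ≥ 4 mo → does not qualify.

Program A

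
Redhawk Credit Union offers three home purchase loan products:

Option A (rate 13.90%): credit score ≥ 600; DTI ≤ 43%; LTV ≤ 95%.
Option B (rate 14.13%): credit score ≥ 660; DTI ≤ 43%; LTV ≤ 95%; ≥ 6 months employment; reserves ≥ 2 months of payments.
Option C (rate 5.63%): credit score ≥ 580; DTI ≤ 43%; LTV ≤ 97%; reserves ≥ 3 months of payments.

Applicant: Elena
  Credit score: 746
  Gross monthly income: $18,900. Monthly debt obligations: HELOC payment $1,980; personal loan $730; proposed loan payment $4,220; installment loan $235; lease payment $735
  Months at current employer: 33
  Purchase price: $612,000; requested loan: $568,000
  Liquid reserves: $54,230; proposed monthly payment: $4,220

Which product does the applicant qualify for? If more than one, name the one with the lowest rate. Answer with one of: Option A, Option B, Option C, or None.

Total debts = (1,980 + 730 + 4,220 + 235 + 735) = 7,900; DTI = 7,900/18,900 = 41.8%.
LTV = 568,000/612,000 = 92.8%.
Reserves = 54,230/4,220 = 12.9 months.
Option A: score 746 ≥ 600; DTI 41.8% ≤ 43%; LTV 92.8% ≤ 95% → qualifies.
Option B: score 746 ≥ 660; DTI 41.8% ≤ 43%; LTV 92.8% ≤ 95%; employment 33 ≥ 6 mo; reserves 12.9 ≥ 2 mo → qualifies.
Option C: score 746 ≥ 580; DTI 41.8% ≤ 43%; LTV 92.8% ≤ 97%; reserves 12.9 ≥ 3 mo → qualifies.
Qualifying: Option A, Option B, Option C. Lowest rate is 5.63% → Option C.

Option C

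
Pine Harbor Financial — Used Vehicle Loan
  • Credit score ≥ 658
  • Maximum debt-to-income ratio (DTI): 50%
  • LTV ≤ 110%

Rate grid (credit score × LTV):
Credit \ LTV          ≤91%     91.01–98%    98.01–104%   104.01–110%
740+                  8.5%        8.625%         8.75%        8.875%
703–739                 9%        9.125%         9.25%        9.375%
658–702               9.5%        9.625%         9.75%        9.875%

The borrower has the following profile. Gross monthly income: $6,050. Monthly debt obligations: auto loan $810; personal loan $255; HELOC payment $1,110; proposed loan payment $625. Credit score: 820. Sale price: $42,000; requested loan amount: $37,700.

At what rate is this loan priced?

8.5%

Credit score 820 ≥ 658; Total monthly debts = (810 + 255 + 1,110 + 625) = 2,800. DTI = 2,800/6,050 = 46.3% ≤ 50%
Loan-to-value = 37,700/42,000 = 89.8% — pass (110% max)
Score 820 is in the 740+ band; LTV 89.8% is in the ≤91% band → 8.5%.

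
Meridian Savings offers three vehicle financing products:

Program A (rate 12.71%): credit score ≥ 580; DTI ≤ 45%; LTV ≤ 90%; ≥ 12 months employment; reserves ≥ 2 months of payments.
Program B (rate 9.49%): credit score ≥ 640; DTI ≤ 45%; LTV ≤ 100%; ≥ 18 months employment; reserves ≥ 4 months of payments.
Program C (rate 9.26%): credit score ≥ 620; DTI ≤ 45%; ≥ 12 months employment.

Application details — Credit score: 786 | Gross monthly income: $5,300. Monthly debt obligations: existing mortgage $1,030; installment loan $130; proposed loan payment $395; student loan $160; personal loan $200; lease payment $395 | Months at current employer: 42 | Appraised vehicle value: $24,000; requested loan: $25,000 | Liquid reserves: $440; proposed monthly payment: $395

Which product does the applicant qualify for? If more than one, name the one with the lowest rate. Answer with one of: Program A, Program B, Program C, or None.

Total debts = (1,030 + 130 + 395 + 160 + 200 + 395) = 2,310; DTI = 2,310/5,300 = 43.6%.
LTV = 25,000/24,000 = 104.2%.
Reserves = 440/395 = 1.1 months.
Program A: score 786 ≥ 580; DTI 43.6% ≤ 45%; LTV 104.2% > 90%; employment 42 ≥ 12 mo; reserves 1.1 < 2 mo → does not qualify.
Program B: score 786 ≥ 640; DTI 43.6% ≤ 45%; LTV 104.2% > 100%; employment 42 ≥ 18 mo; reserves 1.1 < 4 mo → does not qualify.
Program C: score 786 ≥ 620; DTI 43.6% ≤ 45%; employment 42 ≥ 12 mo → qualifies.

Program C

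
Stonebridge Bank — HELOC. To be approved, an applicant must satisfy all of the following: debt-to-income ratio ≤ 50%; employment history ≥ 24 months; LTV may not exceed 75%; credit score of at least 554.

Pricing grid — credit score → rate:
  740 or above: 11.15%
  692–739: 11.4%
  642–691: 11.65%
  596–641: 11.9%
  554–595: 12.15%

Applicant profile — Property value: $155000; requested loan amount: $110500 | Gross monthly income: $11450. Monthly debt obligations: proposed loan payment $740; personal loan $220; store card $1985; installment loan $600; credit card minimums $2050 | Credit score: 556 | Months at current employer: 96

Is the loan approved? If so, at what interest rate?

Approved at 12.15%

Credit score 556 ≥ 554 (meets minimum)
Employment 96 ≥ 24 months
Total monthly debts = (740 + 220 + 1,985 + 600 + 2,050) = 5,595. DTI = 5,595/11,450 = 48.9% ≤ 50%
LTV = 110,500/155,000 = 71.3% ≤ 75%
All requirements met. Score 556 falls in the 554–595 tier → 12.15%.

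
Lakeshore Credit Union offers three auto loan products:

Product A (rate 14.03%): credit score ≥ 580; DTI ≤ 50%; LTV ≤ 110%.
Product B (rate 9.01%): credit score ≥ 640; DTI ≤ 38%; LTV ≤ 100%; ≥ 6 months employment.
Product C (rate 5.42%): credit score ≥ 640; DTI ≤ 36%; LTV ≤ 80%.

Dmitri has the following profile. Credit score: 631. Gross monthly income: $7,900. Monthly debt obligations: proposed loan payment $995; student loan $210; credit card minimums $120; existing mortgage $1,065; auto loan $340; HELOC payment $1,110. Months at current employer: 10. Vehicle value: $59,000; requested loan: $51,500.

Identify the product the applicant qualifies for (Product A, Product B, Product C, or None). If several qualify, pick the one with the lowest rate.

Total debts = (995 + 210 + 120 + 1,065 + 340 + 1,110) = 3,840; DTI = 3,840/7,900 = 48.6%.
LTV = 51,500/59,000 = 87.3%.
Product A: score 631 ≥ 580; DTI 48.6% ≤ 50%; LTV 87.3% ≤ 110% → qualifies.
Product B: score 631 < 640; DTI 48.6% > 38%; LTV 87.3% ≤ 100%; employment 10 ≥ 6 mo → does not qualify.
Product C: score 631 < 640; DTI 48.6% > 36%; LTV 87.3% > 80% → does not qualify.

Product A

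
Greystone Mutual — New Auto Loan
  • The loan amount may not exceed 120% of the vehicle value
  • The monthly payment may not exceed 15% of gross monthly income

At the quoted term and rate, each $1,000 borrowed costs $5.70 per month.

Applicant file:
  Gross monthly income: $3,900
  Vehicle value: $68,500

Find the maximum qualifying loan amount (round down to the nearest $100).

$82,200

Payment cap: 15% × $3,900 = $585/month.
At $5.70 per $1,000, that supports 585/5.70 × 1,000 ≈ $102,631 → $102,600.
LTV cap: 120% × $68,500 = $82,200 → $82,200.
Binding constraint: loan-to-value.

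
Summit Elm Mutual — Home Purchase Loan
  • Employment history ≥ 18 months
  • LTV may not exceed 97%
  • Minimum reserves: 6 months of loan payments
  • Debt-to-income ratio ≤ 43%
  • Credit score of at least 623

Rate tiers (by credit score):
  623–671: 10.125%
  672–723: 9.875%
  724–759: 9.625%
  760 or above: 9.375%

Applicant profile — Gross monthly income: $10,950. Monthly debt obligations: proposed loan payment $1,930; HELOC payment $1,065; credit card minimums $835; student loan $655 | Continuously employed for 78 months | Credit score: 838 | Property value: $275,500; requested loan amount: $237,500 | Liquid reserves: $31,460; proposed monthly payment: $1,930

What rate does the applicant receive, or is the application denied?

Approved at 9.375%

Credit score 838 ≥ 623 (meets minimum)
Reserves: 31,460 ÷ 1,930 = 16.3 months (meets 6-month minimum)
Employment 78 ≥ 18 months
Loan-to-value = 237,500/275,500 = 86.2% — pass (97% max)
Total monthly debts = (1,930 + 1,065 + 835 + 655) = 4,485. DTI: 4,485 ÷ 10,950 = 41%, within the 43% cap
All requirements met. Score 838 falls in the 760 or above tier → 9.375%.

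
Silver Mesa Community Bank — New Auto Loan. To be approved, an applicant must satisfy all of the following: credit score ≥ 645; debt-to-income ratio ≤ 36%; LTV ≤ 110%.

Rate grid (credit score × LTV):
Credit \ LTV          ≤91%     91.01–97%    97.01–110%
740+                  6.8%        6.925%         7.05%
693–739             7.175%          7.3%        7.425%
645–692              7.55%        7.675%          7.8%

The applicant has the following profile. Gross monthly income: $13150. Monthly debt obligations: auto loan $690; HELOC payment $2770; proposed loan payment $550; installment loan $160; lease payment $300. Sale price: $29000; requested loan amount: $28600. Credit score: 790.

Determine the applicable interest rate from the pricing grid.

Credit score 790 ≥ 645; Total monthly debts = (690 + 2,770 + 550 + 160 + 300) = 4,470. DTI: 4,470 ÷ 13,150 = 34%, within the 36% cap
LTV: 28,600 ÷ 29,000 = 98.6%, within 110% cap
Credit 790 → row 740+; LTV 98.6% → column 97.01–110%. Grid cell → 7.05%.

7.05%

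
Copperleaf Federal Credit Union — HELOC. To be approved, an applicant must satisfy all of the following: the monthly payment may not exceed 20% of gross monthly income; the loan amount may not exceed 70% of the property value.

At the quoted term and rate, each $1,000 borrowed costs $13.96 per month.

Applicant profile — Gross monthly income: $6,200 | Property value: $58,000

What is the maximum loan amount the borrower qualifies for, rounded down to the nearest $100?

Payment cap: 20% × $6,200 = $1,240/month.
At $13.96 per $1,000, that supports 1,240/13.96 × 1,000 ≈ $88,825 → $88,800.
LTV cap: 70% × $58,000 = $40,600 → $40,600.
Binding constraint: loan-to-value.

$40,600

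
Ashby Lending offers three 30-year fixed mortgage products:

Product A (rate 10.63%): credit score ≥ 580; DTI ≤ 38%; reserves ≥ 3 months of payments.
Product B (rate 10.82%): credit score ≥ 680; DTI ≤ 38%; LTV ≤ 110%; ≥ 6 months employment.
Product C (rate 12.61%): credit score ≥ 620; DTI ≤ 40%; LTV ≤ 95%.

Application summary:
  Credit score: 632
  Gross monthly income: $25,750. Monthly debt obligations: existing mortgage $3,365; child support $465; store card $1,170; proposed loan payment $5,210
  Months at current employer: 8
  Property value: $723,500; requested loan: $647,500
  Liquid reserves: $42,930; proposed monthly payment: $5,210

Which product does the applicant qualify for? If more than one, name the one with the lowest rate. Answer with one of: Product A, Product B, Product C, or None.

Product C

Total debts = (3,365 + 465 + 1,170 + 5,210) = 10,210; DTI = 10,210/25,750 = 39.7%.
LTV = 647,500/723,500 = 89.5%.
Reserves = 42,930/5,210 = 8.2 months.
Product A: score 632 ≥ 580; DTI 39.7% > 38%; reserves 8.2 ≥ 3 mo → does not qualify.
Product B: score 632 < 680; DTI 39.7% > 38%; LTV 89.5% ≤ 110%; employment 8 ≥ 6 mo → does not qualify.
Product C: score 632 ≥ 620; DTI 39.7% ≤ 40%; LTV 89.5% ≤ 95% → qualifies.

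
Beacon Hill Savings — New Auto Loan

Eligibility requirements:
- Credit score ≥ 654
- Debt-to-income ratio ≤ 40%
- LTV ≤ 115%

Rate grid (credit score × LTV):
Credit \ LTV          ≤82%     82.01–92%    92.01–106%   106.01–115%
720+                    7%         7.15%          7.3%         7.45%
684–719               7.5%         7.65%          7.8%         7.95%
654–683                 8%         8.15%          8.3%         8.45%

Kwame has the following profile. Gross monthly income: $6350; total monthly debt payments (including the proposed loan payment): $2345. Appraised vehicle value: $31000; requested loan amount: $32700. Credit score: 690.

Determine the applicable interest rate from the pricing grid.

Credit score 690 ≥ 654; Debt-to-income = 2,345/6,350 = 36.9% — meets 40% limit
Loan-to-value = 32,700/31,000 = 105.5% — pass (115% max)
Score 690 is in the 684–719 band; LTV 105.5% is in the 92.01–106% band → 7.8%.

7.8%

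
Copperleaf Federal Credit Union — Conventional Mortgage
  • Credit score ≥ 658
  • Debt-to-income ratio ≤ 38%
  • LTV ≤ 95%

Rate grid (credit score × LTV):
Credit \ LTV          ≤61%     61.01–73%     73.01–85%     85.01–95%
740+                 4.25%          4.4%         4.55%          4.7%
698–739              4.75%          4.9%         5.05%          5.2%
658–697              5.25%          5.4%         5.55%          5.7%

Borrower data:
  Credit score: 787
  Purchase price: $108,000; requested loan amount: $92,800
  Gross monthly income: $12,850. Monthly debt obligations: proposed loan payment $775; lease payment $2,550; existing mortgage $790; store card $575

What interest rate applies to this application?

Credit score 787 ≥ 658; Total monthly debts = (775 + 2,550 + 790 + 575) = 4,690. DTI = 4,690/12,850 = 36.5% ≤ 38%
Loan-to-value = 92,800/108,000 = 85.9% — pass (95% max)
Row: 787 falls in 740+. Column: 85.9% falls in 85.01–95%. Rate = 4.7%.

4.7%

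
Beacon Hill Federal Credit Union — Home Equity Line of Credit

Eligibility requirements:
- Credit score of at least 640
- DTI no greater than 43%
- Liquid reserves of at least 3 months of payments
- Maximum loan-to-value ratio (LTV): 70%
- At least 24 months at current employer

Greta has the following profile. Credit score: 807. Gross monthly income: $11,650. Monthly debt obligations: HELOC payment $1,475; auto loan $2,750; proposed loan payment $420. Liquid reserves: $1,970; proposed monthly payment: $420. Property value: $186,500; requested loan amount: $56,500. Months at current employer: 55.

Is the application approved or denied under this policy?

Credit score 807 ≥ 640 (meets)
Total monthly debts = (1,475 + 2,750 + 420) = 4,645. Debt-to-income = 4,645/11,650 = 39.9% — meets 43% limit
Reserves: 1,970 ÷ 420 = 4.7 months (meets 3-month minimum)
LTV = 56,500/186,500 = 30.3% ≤ 70%
Employment 55 ≥ 24 months
All criteria satisfied.

Approved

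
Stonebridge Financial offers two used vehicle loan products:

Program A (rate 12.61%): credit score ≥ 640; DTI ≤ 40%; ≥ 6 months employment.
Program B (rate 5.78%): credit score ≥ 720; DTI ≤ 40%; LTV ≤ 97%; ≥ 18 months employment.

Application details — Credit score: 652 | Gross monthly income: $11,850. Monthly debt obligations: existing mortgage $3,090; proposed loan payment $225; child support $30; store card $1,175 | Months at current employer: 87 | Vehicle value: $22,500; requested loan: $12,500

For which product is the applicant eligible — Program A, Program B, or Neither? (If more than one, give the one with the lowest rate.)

Total debts = (3,090 + 225 + 30 + 1,175) = 4,520; DTI = 4,520/11,850 = 38.1%.
LTV = 12,500/22,500 = 55.6%.
Program A: score 652 ≥ 640; DTI 38.1% ≤ 40%; employment 87 ≥ 6 mo → qualifies.
Program B: score 652 < 720; DTI 38.1% ≤ 40%; LTV 55.6% ≤ 97%; employment 87 ≥ 18 mo → does not qualify.

Program A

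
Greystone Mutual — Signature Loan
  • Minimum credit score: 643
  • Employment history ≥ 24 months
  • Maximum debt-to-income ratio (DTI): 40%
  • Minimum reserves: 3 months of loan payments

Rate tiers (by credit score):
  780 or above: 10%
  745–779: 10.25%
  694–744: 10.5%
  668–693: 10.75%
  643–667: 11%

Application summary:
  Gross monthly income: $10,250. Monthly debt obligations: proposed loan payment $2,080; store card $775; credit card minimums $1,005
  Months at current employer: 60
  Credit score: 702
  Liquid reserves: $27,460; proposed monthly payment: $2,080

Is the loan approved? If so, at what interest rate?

Credit score 702 ≥ 643 (meets minimum)
Reserves: 27,460 ÷ 2,080 = 13.2 months (meets 3-month minimum)
Total monthly debts = (2,080 + 775 + 1,005) = 3,860. DTI: 3,860 ÷ 10,250 = 37.7%, within the 40% cap
Employment 60 ≥ 24 months
All requirements met. Score 702 falls in the 694–744 tier → 10.5%.

Approved at 10.5%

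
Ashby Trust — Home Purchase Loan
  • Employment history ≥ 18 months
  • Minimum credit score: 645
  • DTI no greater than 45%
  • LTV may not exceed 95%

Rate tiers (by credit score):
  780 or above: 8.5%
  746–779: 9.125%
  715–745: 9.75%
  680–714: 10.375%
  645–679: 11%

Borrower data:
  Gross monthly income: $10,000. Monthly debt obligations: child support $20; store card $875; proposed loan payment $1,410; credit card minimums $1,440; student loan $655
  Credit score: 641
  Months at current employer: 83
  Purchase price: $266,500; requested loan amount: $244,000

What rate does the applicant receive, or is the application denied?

Credit score 641 < 645 (below minimum)
Total monthly debts = (20 + 875 + 1,410 + 1,440 + 655) = 4,400. DTI = 4,400/10,000 = 44% ≤ 45%
Employment 83 ≥ 18 months
LTV: 244,000 ÷ 266,500 = 91.6%, within 95% cap
Not all requirements met → denied.

Denied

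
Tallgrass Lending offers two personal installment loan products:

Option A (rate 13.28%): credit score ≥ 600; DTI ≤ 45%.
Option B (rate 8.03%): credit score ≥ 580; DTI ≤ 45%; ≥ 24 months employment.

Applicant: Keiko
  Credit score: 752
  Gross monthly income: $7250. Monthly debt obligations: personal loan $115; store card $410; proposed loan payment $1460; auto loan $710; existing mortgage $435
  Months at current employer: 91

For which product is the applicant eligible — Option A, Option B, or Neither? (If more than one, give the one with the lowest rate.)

Option B

Total debts = (115 + 410 + 1,460 + 710 + 435) = 3,130; DTI = 3,130/7,250 = 43.2%.
Option A: score 752 ≥ 600; DTI 43.2% ≤ 45% → qualifies.
Option B: score 752 ≥ 580; DTI 43.2% ≤ 45%; employment 91 ≥ 24 mo → qualifies.
Qualifying: Option A, Option B. Lowest rate is 8.03% → Option B.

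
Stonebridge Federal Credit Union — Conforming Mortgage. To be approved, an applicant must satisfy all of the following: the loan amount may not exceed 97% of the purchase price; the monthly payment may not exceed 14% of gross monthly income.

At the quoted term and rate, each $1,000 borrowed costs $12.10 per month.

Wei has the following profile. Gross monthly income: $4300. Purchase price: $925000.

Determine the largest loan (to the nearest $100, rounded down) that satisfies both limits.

$49,700

Payment cap: 14% × $4,300 = $602/month.
At $12.10 per $1,000, that supports 602/12.10 × 1,000 ≈ $49,752 → $49,700.
LTV cap: 97% × $925,000 = $897,250 → $897,200.
Binding constraint: payment-to-income.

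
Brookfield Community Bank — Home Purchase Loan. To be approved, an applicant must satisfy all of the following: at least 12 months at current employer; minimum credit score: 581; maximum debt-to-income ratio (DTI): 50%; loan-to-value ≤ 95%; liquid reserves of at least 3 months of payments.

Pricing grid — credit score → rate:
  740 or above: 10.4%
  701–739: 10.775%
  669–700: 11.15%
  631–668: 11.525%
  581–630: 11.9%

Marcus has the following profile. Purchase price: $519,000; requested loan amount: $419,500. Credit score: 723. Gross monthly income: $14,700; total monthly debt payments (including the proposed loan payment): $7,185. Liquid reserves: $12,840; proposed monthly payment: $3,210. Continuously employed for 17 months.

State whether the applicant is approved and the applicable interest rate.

Approved at 10.775%

Credit score 723 ≥ 581 (meets minimum)
Reserves: 12,840 ÷ 3,210 = 4.0 months (meets 3-month minimum)
Debt-to-income = 7,185/14,700 = 48.9% — meets 50% limit
LTV = 419,500/519,000 = 80.8% ≤ 95%
Employment 17 ≥ 12 months
All requirements met. Score 723 falls in the 701–739 tier → 10.775%.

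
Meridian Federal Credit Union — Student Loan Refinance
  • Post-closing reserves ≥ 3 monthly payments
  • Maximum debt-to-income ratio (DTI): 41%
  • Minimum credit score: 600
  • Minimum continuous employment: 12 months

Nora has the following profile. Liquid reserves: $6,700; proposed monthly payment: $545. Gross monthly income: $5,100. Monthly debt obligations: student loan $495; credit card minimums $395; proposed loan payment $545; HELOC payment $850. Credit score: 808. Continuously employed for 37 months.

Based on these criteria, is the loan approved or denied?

Denied

Reserves: 6,700 ÷ 545 = 12.3 months (meets 3-month minimum)
Total monthly debts = (495 + 395 + 545 + 850) = 2,285. DTI: 2,285 ÷ 5,100 = 44.8%, exceeds the 41% cap
Credit score 808 ≥ 600 (meets)
Employment 37 ≥ 12 months
Fails on DTI.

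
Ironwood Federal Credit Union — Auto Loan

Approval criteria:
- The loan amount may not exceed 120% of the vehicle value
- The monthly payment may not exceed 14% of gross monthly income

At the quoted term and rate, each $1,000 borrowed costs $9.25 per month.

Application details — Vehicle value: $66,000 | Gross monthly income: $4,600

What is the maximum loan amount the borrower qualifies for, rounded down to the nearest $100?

$69,600

Payment cap: 14% × $4,600 = $644/month.
At $9.25 per $1,000, that supports 644/9.25 × 1,000 ≈ $69,621 → $69,600.
LTV cap: 120% × $66,000 = $79,200 → $79,200.
Binding constraint: payment-to-income.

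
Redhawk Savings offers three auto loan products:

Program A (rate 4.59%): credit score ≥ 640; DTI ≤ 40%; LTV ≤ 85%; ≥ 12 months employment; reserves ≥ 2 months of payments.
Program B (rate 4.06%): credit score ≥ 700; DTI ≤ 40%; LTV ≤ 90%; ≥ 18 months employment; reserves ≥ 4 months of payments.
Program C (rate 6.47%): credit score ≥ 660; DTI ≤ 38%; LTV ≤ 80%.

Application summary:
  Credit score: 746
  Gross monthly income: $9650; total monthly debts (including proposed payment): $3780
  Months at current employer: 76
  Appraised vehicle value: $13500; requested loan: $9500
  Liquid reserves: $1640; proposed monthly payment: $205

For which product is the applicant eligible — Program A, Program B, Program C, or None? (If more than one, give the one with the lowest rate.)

Program B

DTI = 3,780/9,650 = 39.2%.
LTV = 9,500/13,500 = 70.4%.
Reserves = 1,640/205 = 8.0 months.
Program A: score 746 ≥ 640; DTI 39.2% ≤ 40%; LTV 70.4% ≤ 85%; employment 76 ≥ 12 mo; reserves 8.0 ≥ 2 mo → qualifies.
Program B: score 746 ≥ 700; DTI 39.2% ≤ 40%; LTV 70.4% ≤ 90%; employment 76 ≥ 18 mo; reserves 8.0 ≥ 4 mo → qualifies.
Program C: score 746 ≥ 660; DTI 39.2% > 38%; LTV 70.4% ≤ 80% → does not qualify.
Qualifying: Program A, Program B. Lowest rate is 4.06% → Program B.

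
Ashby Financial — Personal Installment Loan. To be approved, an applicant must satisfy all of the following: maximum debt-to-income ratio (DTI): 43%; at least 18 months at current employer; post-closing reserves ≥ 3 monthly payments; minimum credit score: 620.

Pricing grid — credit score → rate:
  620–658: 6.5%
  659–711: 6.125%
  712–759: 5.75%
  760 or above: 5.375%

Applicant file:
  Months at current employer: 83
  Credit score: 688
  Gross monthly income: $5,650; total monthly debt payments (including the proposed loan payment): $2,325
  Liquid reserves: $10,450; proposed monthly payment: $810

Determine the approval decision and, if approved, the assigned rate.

Credit score 688 ≥ 620 (meets minimum)
Employment 83 ≥ 18 months
DTI = 2,325/5,650 = 41.2% ≤ 43%
Liquid reserves cover 10,450/810 = 12.9 months — ≥ 3 required
All requirements met. Score 688 falls in the 659–711 tier → 6.125%.

Approved at 6.125%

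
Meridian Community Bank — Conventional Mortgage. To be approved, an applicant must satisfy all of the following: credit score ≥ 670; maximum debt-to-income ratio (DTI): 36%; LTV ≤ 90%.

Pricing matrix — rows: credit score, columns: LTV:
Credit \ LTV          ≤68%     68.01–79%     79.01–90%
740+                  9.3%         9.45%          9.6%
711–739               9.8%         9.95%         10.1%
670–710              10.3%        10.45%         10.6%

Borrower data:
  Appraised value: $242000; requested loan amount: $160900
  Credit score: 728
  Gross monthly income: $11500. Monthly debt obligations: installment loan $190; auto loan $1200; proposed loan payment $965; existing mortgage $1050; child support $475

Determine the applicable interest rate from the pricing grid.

9.8%

Credit score 728 ≥ 670; Total monthly debts = (190 + 1,200 + 965 + 1,050 + 475) = 3,880. DTI: 3,880 ÷ 11,500 = 33.7%, within the 36% cap
LTV: 160,900 ÷ 242,000 = 66.5%, within 90% cap
Row: 728 falls in 711–739. Column: 66.5% falls in ≤68%. Rate = 9.8%.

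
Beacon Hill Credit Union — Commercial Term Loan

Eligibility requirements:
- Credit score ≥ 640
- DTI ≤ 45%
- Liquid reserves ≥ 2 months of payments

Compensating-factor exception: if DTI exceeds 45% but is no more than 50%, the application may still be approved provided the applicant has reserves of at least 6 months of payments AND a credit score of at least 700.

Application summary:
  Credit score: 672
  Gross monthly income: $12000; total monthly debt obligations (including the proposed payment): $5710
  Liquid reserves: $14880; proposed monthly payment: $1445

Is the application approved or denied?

Credit score 672 ≥ 640 (meets base)
DTI = 5,710/12,000 = 47.6% > 45% — standard DTI limit exceeded.
Reserves: 14,880 ÷ 1,445 = 10.3 months (meets 2-month minimum)
DTI 47.6% is within the 45%–50% exception band; checking compensating factors.
Reserves 10.3 ≥ 6 months; credit score 672 < 700.
Compensating-factor requirement not fully met.

Denied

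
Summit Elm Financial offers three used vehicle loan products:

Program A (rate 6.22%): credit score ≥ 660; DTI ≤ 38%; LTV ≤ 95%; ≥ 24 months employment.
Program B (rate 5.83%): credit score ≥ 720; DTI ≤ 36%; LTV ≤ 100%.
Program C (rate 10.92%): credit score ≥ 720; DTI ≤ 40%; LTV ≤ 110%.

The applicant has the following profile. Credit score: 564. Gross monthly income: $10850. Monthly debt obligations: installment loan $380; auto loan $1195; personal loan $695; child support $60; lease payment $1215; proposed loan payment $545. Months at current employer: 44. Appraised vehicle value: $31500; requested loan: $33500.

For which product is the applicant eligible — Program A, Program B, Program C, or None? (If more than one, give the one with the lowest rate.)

Total debts = (380 + 1,195 + 695 + 60 + 1,215 + 545) = 4,090; DTI = 4,090/10,850 = 37.7%.
LTV = 33,500/31,500 = 106.3%.
Program A: score 564 < 660; DTI 37.7% ≤ 38%; LTV 106.3% > 95%; employment 44 ≥ 24 mo → does not qualify.
Program B: score 564 < 720; DTI 37.7% > 36%; LTV 106.3% > 100% → does not qualify.
Program C: score 564 < 720; DTI 37.7% ≤ 40%; LTV 106.3% ≤ 110% → does not qualify.

None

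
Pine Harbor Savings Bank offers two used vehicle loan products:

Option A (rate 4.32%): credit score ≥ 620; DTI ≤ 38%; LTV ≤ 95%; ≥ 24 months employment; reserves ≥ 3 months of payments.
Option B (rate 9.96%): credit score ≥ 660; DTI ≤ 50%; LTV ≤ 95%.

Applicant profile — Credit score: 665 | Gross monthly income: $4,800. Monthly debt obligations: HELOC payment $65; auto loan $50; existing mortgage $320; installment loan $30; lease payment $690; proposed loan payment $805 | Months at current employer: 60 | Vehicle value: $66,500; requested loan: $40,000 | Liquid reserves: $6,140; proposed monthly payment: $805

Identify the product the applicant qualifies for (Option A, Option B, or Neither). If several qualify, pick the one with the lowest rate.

Option B

Total debts = (65 + 50 + 320 + 30 + 690 + 805) = 1,960; DTI = 1,960/4,800 = 40.8%.
LTV = 40,000/66,500 = 60.2%.
Reserves = 6,140/805 = 7.6 months.
Option A: score 665 ≥ 620; DTI 40.8% > 38%; LTV 60.2% ≤ 95%; employment 60 ≥ 24 mo; reserves 7.6 ≥ 3 mo → does not qualify.
Option B: score 665 ≥ 660; DTI 40.8% ≤ 50%; LTV 60.2% ≤ 95% → qualifies.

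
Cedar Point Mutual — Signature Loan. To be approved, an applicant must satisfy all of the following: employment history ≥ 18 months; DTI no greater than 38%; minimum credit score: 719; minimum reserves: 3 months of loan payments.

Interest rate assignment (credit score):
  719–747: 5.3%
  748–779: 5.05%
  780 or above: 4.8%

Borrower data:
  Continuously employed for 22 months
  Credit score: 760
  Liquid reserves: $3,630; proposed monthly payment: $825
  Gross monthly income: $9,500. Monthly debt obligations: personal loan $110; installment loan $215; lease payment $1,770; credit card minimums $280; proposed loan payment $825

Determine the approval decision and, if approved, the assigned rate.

Approved at 5.05%

Credit score 760 ≥ 719 (meets minimum)
Total monthly debts = (110 + 215 + 1,770 + 280 + 825) = 3,200. DTI = 3,200/9,500 = 33.7% ≤ 38%
Employment 22 ≥ 18 months
Reserves = 3,630/825 = 4.4 months ≥ 3
All requirements met. Score 760 falls in the 748–779 tier → 5.05%.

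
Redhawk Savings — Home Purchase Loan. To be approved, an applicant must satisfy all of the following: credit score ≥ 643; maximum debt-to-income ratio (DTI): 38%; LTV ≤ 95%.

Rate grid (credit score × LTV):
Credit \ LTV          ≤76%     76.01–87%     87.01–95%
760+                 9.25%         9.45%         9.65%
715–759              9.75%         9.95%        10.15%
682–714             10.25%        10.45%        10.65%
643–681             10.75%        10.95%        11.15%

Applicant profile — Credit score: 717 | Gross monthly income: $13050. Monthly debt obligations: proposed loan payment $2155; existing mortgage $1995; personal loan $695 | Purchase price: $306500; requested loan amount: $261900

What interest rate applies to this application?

9.95%

Credit score 717 ≥ 643; Total monthly debts = (2,155 + 1,995 + 695) = 4,845. Debt-to-income = 4,845/13,050 = 37.1% — meets 38% limit
LTV = 261,900/306,500 = 85.4% ≤ 95%
Row: 717 falls in 715–759. Column: 85.4% falls in 76.01–87%. Rate = 9.95%.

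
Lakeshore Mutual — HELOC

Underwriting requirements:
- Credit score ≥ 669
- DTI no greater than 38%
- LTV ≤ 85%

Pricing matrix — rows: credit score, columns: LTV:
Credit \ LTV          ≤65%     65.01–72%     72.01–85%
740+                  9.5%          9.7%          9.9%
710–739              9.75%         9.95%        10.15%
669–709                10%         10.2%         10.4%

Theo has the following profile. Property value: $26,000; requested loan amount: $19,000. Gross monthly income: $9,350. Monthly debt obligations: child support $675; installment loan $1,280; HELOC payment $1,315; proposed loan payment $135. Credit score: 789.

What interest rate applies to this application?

Credit score 789 ≥ 669; Total monthly debts = (675 + 1,280 + 1,315 + 135) = 3,405. Debt-to-income = 3,405/9,350 = 36.4% — meets 38% limit
Loan-to-value = 19,000/26,000 = 73.1% — pass (85% max)
Row: 789 falls in 740+. Column: 73.1% falls in 72.01–85%. Rate = 9.9%.

9.9%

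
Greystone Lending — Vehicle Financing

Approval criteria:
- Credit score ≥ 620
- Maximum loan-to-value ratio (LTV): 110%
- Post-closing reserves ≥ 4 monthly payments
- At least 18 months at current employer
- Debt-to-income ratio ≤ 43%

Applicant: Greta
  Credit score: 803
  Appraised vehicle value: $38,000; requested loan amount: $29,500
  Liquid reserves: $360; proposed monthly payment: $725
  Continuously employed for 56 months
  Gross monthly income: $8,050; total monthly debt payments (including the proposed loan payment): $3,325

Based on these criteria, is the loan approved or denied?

Denied

Credit score 803 ≥ 620 (meets)
LTV = 29,500/38,000 = 77.6% ≤ 110%
Liquid reserves cover 360/725 = 0.5 months — < 4 required
Employment 56 ≥ 18 months
DTI = 3,325/8,050 = 41.3% ≤ 43%
Fails on reserves.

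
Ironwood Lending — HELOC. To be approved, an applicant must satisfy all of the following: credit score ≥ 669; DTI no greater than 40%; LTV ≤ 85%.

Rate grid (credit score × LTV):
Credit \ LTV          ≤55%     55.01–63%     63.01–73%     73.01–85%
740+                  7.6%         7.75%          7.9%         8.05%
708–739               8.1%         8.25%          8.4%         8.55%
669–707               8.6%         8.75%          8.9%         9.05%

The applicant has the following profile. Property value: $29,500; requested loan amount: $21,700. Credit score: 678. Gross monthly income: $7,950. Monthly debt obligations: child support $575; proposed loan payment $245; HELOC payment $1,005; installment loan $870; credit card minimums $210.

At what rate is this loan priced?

9.05%

Credit score 678 ≥ 669; Total monthly debts = (575 + 245 + 1,005 + 870 + 210) = 2,905. Debt-to-income = 2,905/7,950 = 36.5% — meets 40% limit
Loan-to-value = 21,700/29,500 = 73.6% — pass (85% max)
Row: 678 falls in 669–707. Column: 73.6% falls in 73.01–85%. Rate = 9.05%.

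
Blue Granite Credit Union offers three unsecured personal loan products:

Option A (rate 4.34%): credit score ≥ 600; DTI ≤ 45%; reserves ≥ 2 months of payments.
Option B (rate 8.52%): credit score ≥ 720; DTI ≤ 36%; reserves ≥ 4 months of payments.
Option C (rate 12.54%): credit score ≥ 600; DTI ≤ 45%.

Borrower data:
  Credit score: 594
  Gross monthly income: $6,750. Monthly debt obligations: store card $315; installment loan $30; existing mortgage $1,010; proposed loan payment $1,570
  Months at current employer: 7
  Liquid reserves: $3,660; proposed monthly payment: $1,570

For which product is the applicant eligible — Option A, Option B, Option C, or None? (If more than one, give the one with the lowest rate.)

None

Total debts = (315 + 30 + 1,010 + 1,570) = 2,925; DTI = 2,925/6,750 = 43.3%.
Reserves = 3,660/1,570 = 2.3 months.
Option A: score 594 < 600; DTI 43.3% ≤ 45%; reserves 2.3 ≥ 2 mo → does not qualify.
Option B: score 594 < 720; DTI 43.3% > 36%; reserves 2.3 < 4 mo → does not qualify.
Option C: score 594 < 600; DTI 43.3% ≤ 45% → does not qualify.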